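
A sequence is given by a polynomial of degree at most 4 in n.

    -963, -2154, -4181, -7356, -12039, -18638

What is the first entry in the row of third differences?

Δ: -1191, -2027, -3175, -4683, -6599
Δ²: -836, -1148, -1508, -1916
Δ³: -312, -360, -408
Δ⁴: -48, -48

-312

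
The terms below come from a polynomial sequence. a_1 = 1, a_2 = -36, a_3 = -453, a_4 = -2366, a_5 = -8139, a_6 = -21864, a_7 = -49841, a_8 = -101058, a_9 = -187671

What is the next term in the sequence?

Δ: -37 , -417 , -1913 , -5773 , -13725 , -27977 , -51217 , -86613
Δ²: -380 , -1496 , -3860 , -7952 , -14252 , -23240 , -35396
Δ³: -1116 , -2364 , -4092 , -6300 , -8988 , -12156
Δ⁴: -1248 , -1728 , -2208 , -2688 , -3168
Δ⁵: -480 , -480 , -480 , -480
Fifth differences constant at -480.
-3168 − 480 = -3648;  -12156 − 3648 = -15804;  -35396 − 15804 = -51200;  -86613 − 51200 = -137813;  -187671 − 137813 = -325484

-325484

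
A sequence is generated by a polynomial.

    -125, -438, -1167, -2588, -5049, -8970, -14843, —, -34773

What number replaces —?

-23232

Using the first 7 terms:
-313, -729, -1421, -2461, -3921, -5873
-416, -692, -1040, -1460, -1952
-276, -348, -420, -492
-72, -72, -72
Constant fourth difference = -72.
Extend forward: -492 − 72 = -564;  -1952 − 564 = -2516;  -5873 − 2516 = -8389;  -14843 − 8389 = -23232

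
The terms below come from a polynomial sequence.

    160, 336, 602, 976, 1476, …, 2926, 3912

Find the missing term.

Using the first 5 terms:
Δ: 176, 266, 374, 500
Δ²: 90, 108, 126
Δ³: 18, 18
Constant third difference = 18.
Extend forward: 126 + 18 = 144;  500 + 144 = 644;  1476 + 644 = 2120

2120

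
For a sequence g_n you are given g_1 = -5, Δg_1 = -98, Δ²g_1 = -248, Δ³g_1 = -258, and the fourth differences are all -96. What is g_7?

-10913

Build the table forward from the leading diagonal:
Fourth differences: -96, -96, -96, -96, -96, -96, -96
Third differences: -258, -354, -450, -546, -642, -738, -834
Second differences: -248, -506, -860, -1310, -1856, -2498, -3236
First differences: -98, -346, -852, -1712, -3022, -4878, -7376
g: -5, -103, -449, -1301, -3013, -6035, -10913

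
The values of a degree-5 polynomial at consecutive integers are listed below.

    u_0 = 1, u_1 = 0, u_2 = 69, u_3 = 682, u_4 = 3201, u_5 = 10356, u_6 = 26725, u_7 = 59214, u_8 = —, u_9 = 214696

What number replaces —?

117537

Using the first 8 terms:
-1, 69, 613, 2519, 7155, 16369, 32489
70, 544, 1906, 4636, 9214, 16120
474, 1362, 2730, 4578, 6906
888, 1368, 1848, 2328
480, 480, 480
Constant fifth difference = 480.
Extend forward: 2328 + 480 = 2808;  6906 + 2808 = 9714;  16120 + 9714 = 25834;  32489 + 25834 = 58323;  59214 + 58323 = 117537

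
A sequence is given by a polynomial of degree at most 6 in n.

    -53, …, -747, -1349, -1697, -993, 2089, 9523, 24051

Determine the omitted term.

-281

Using the last 7 terms:
Δ: -602  -348  704  3082  7434  14528
Δ²: 254  1052  2378  4352  7094
Δ³: 798  1326  1974  2742
Δ⁴: 528  648  768
Δ⁵: 120  120
Constant fifth difference = 120.
Extend backward: 528 − 120 = 408;  798 − 408 = 390;  254 − 390 = -136;  -602 + 136 = -466;  -747 + 466 = -281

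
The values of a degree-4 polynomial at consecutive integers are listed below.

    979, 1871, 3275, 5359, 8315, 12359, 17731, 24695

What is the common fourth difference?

24

First differences: 892, 1404, 2084, 2956, 4044, 5372, 6964
Second differences: 512, 680, 872, 1088, 1328, 1592
Third differences: 168, 192, 216, 240, 264
Fourth differences: 24, 24, 24, 24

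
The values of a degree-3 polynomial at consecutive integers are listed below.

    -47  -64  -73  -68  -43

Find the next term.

8

First differences: -17 , -9 , 5 , 25
Second differences: 8 , 14 , 20
Third differences: 6 , 6
Constant third difference = 6, so extend:
20 + 6 = 26;  25 + 26 = 51;  -43 + 51 = 8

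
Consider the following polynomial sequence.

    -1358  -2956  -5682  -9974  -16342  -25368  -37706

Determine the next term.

-1598, -2726, -4292, -6368, -9026, -12338
-1128, -1566, -2076, -2658, -3312
-438, -510, -582, -654
-72, -72, -72
Fourth differences constant at -72.
-654 − 72 = -726;  -3312 − 726 = -4038;  -12338 − 4038 = -16376;  -37706 − 16376 = -54082

-54082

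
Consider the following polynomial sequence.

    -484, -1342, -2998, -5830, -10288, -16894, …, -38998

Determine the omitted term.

Using the first 6 terms:
D1: -858, -1656, -2832, -4458, -6606
D2: -798, -1176, -1626, -2148
D3: -378, -450, -522
D4: -72, -72
Constant fourth difference = -72.
Extend forward: -522 − 72 = -594;  -2148 − 594 = -2742;  -6606 − 2742 = -9348;  -16894 − 9348 = -26242

-26242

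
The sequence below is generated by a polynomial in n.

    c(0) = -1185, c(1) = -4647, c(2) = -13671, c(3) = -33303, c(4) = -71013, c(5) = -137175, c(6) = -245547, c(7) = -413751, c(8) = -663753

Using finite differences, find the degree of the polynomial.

5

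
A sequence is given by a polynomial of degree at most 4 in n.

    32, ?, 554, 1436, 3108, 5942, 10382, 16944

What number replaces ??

Using the last 6 terms:
Δ: 882, 1672, 2834, 4440, 6562
Δ²: 790, 1162, 1606, 2122
Δ³: 372, 444, 516
Δ⁴: 72, 72
Constant fourth difference = 72.
Extend backward: 372 − 72 = 300;  790 − 300 = 490;  882 − 490 = 392;  554 − 392 = 162

162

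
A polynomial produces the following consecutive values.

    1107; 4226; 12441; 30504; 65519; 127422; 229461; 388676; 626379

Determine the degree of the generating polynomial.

5

Δ: 3119, 8215, 18063, 35015, 61903, 102039, 159215, 237703
Δ²: 5096, 9848, 16952, 26888, 40136, 57176, 78488
Δ³: 4752, 7104, 9936, 13248, 17040, 21312
Δ⁴: 2352, 2832, 3312, 3792, 4272
Δ⁵: 480, 480, 480, 480
The fifth differences are constant, so the polynomial has degree 5.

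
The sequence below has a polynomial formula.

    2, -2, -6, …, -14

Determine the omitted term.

-10

Using the first 3 terms:
-4  -4
Constant first difference = -4.
Extend forward: -6 − 4 = -10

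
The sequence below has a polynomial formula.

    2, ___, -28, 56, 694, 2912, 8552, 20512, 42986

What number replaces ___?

Using the last 7 terms:
Δ: 84, 638, 2218, 5640, 11960, 22474
Δ²: 554, 1580, 3422, 6320, 10514
Δ³: 1026, 1842, 2898, 4194
Δ⁴: 816, 1056, 1296
Δ⁵: 240, 240
Constant fifth difference = 240.
Extend backward: 816 − 240 = 576;  1026 − 576 = 450;  554 − 450 = 104;  84 − 104 = -20;  -28 + 20 = -8

-8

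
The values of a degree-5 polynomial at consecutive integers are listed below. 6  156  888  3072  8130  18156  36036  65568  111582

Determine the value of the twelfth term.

414816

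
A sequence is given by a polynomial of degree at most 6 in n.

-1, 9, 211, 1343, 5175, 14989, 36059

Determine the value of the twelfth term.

694759

10 , 202 , 1132 , 3832 , 9814 , 21070
192 , 930 , 2700 , 5982 , 11256
738 , 1770 , 3282 , 5274
1032 , 1512 , 1992
480 , 480
Constant fifth difference = 480, so extend:
1992 + 480 = 2472;  5274 + 2472 = 7746;  11256 + 7746 = 19002;  21070 + 19002 = 40072;  36059 + 40072 = 76131
2472 + 480 = 2952;  7746 + 2952 = 10698;  19002 + 10698 = 29700;  40072 + 29700 = 69772;  76131 + 69772 = 145903
2952 + 480 = 3432;  10698 + 3432 = 14130;  29700 + 14130 = 43830;  69772 + 43830 = 113602;  145903 + 113602 = 259505
3432 + 480 = 3912;  14130 + 3912 = 18042;  43830 + 18042 = 61872;  113602 + 61872 = 175474;  259505 + 175474 = 434979
3912 + 480 = 4392;  18042 + 4392 = 22434;  61872 + 22434 = 84306;  175474 + 84306 = 259780;  434979 + 259780 = 694759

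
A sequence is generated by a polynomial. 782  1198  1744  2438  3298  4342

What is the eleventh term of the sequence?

416  546  694  860  1044
130  148  166  184
18  18  18
The third differences are constant (18).
184 + 18 = 202;  1044 + 202 = 1246;  4342 + 1246 = 5588
202 + 18 = 220;  1246 + 220 = 1466;  5588 + 1466 = 7054
220 + 18 = 238;  1466 + 238 = 1704;  7054 + 1704 = 8758
238 + 18 = 256;  1704 + 256 = 1960;  8758 + 1960 = 10718
256 + 18 = 274;  1960 + 274 = 2234;  10718 + 2234 = 12952

12952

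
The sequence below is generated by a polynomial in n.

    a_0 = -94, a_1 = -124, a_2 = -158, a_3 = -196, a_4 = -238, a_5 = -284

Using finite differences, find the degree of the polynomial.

Δ: -30, -34, -38, -42, -46
Δ²: -4, -4, -4, -4
The second differences are constant, so the polynomial has degree 2.

2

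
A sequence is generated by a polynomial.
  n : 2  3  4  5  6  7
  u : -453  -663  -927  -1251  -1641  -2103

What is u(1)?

-291

-210  -264  -324  -390  -462
-54  -60  -66  -72
-6  -6  -6
The third differences are constant at -6.
Work back: -54 + 6 = -48;  -210 + 48 = -162;  -453 + 162 = -291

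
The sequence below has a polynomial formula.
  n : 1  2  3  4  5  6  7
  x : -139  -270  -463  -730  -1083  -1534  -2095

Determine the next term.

-2778

-131  -193  -267  -353  -451  -561
-62  -74  -86  -98  -110
-12  -12  -12  -12
Constant third difference = -12, so extend:
-110 − 12 = -122;  -561 − 122 = -683;  -2095 − 683 = -2778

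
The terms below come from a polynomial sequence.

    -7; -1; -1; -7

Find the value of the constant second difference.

First differences: 6, 0, -6
Second differences: -6, -6

-6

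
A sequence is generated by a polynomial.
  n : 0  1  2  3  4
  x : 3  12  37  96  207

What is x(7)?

D1: 9, 25, 59, 111
D2: 16, 34, 52
D3: 18, 18
Constant third difference = 18, so extend:
52 + 18 = 70;  111 + 70 = 181;  207 + 181 = 388
70 + 18 = 88;  181 + 88 = 269;  388 + 269 = 657
88 + 18 = 106;  269 + 106 = 375;  657 + 375 = 1032

1032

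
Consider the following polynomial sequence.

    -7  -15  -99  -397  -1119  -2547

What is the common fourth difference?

D1: -8, -84, -298, -722, -1428
D2: -76, -214, -424, -706
D3: -138, -210, -282
D4: -72, -72

-72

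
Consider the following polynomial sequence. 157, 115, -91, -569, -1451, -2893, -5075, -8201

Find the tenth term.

First differences: -42, -206, -478, -882, -1442, -2182, -3126
Second differences: -164, -272, -404, -560, -740, -944
Third differences: -108, -132, -156, -180, -204
Fourth differences: -24, -24, -24, -24
The fourth differences are constant (-24).
-204 − 24 = -228;  -944 − 228 = -1172;  -3126 − 1172 = -4298;  -8201 − 4298 = -12499
-228 − 24 = -252;  -1172 − 252 = -1424;  -4298 − 1424 = -5722;  -12499 − 5722 = -18221

-18221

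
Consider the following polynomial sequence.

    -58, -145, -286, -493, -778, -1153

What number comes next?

-87  -141  -207  -285  -375
-54  -66  -78  -90
-12  -12  -12
Third differences constant at -12.
-90 − 12 = -102;  -375 − 102 = -477;  -1153 − 477 = -1630

-1630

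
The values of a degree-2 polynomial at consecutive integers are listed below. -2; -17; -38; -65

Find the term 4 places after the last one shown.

-233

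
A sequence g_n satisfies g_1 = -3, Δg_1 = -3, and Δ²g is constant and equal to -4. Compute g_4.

Build the table forward from the leading diagonal:
D2: -4  -4  -4  -4
D1: -3  -7  -11  -15
g: -3  -6  -13  -24

-24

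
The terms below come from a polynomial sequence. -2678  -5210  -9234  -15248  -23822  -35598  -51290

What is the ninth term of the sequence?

-97638

Δ: -2532, -4024, -6014, -8574, -11776, -15692
Δ²: -1492, -1990, -2560, -3202, -3916
Δ³: -498, -570, -642, -714
Δ⁴: -72, -72, -72
Fourth differences constant at -72.
-714 − 72 = -786;  -3916 − 786 = -4702;  -15692 − 4702 = -20394;  -51290 − 20394 = -71684
-786 − 72 = -858;  -4702 − 858 = -5560;  -20394 − 5560 = -25954;  -71684 − 25954 = -97638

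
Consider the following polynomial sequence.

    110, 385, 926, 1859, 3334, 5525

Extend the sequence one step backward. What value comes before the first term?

D1: 275, 541, 933, 1475, 2191
D2: 266, 392, 542, 716
D3: 126, 150, 174
D4: 24, 24
The fourth differences are constant at 24.
Work back: 126 − 24 = 102;  266 − 102 = 164;  275 − 164 = 111;  110 − 111 = -1

-1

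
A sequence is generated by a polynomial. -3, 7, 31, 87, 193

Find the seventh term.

Δ: 10, 24, 56, 106
Δ²: 14, 32, 50
Δ³: 18, 18
Constant third difference = 18, so extend:
50 + 18 = 68;  106 + 68 = 174;  193 + 174 = 367
68 + 18 = 86;  174 + 86 = 260;  367 + 260 = 627

627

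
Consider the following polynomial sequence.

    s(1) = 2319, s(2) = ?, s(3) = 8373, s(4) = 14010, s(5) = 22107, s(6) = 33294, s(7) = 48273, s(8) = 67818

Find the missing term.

4638

Using the last 6 terms:
D1: 5637, 8097, 11187, 14979, 19545
D2: 2460, 3090, 3792, 4566
D3: 630, 702, 774
D4: 72, 72
Constant fourth difference = 72.
Extend backward: 630 − 72 = 558;  2460 − 558 = 1902;  5637 − 1902 = 3735;  8373 − 3735 = 4638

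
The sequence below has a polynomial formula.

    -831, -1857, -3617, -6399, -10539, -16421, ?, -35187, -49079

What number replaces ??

Using the first 6 terms:
D1: -1026  -1760  -2782  -4140  -5882
D2: -734  -1022  -1358  -1742
D3: -288  -336  -384
D4: -48  -48
Constant fourth difference = -48.
Extend forward: -384 − 48 = -432;  -1742 − 432 = -2174;  -5882 − 2174 = -8056;  -16421 − 8056 = -24477

-24477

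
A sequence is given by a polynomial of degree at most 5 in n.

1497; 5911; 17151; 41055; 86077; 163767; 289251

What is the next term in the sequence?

First differences: 4414, 11240, 23904, 45022, 77690, 125484
Second differences: 6826, 12664, 21118, 32668, 47794
Third differences: 5838, 8454, 11550, 15126
Fourth differences: 2616, 3096, 3576
Fifth differences: 480, 480
The fifth differences are constant (480).
3576 + 480 = 4056;  15126 + 4056 = 19182;  47794 + 19182 = 66976;  125484 + 66976 = 192460;  289251 + 192460 = 481711

481711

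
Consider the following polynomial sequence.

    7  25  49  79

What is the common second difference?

First differences: 18, 24, 30
Second differences: 6, 6

6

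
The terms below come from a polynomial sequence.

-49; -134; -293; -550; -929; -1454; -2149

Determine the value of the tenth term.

-5494

First differences: -85, -159, -257, -379, -525, -695
Second differences: -74, -98, -122, -146, -170
Third differences: -24, -24, -24, -24
Third differences constant at -24.
-170 − 24 = -194;  -695 − 194 = -889;  -2149 − 889 = -3038
-194 − 24 = -218;  -889 − 218 = -1107;  -3038 − 1107 = -4145
-218 − 24 = -242;  -1107 − 242 = -1349;  -4145 − 1349 = -5494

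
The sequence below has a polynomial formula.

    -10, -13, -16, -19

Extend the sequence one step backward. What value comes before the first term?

-3  -3  -3
The first differences are constant at -3.
Work back: -10 + 3 = -7

-7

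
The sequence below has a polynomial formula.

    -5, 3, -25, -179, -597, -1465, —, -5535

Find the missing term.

-3017

Using the first 6 terms:
D1: 8  -28  -154  -418  -868
D2: -36  -126  -264  -450
D3: -90  -138  -186
D4: -48  -48
Constant fourth difference = -48.
Extend forward: -186 − 48 = -234;  -450 − 234 = -684;  -868 − 684 = -1552;  -1465 − 1552 = -3017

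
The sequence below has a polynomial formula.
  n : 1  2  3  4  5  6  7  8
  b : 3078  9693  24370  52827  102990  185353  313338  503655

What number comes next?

776662

Δ: 6615 , 14677 , 28457 , 50163 , 82363 , 127985 , 190317
Δ²: 8062 , 13780 , 21706 , 32200 , 45622 , 62332
Δ³: 5718 , 7926 , 10494 , 13422 , 16710
Δ⁴: 2208 , 2568 , 2928 , 3288
Δ⁵: 360 , 360 , 360
Fifth differences constant at 360.
3288 + 360 = 3648;  16710 + 3648 = 20358;  62332 + 20358 = 82690;  190317 + 82690 = 273007;  503655 + 273007 = 776662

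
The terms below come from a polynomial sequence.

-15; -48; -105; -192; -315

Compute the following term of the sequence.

-33, -57, -87, -123
-24, -30, -36
-6, -6
The third differences are constant (-6).
-36 − 6 = -42;  -123 − 42 = -165;  -315 − 165 = -480

-480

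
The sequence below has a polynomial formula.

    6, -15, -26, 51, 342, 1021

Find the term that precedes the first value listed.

7

Δ: -21, -11, 77, 291, 679
Δ²: 10, 88, 214, 388
Δ³: 78, 126, 174
Δ⁴: 48, 48
The fourth differences are constant at 48.
Work back: 78 − 48 = 30;  10 − 30 = -20;  -21 + 20 = -1;  6 + 1 = 7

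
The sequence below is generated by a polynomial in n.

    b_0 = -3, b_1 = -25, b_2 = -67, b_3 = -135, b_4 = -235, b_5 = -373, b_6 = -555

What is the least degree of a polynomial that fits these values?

3

Δ: -22, -42, -68, -100, -138, -182
Δ²: -20, -26, -32, -38, -44
Δ³: -6, -6, -6, -6
The third differences are constant, so the polynomial has degree 3.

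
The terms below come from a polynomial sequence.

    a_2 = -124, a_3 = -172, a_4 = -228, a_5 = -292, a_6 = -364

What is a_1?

-84

D1: -48  -56  -64  -72
D2: -8  -8  -8
The second differences are constant at -8.
Work back: -48 + 8 = -40;  -124 + 40 = -84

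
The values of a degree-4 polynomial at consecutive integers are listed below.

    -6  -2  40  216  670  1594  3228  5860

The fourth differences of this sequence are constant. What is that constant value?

First differences: 4, 42, 176, 454, 924, 1634, 2632
Second differences: 38, 134, 278, 470, 710, 998
Third differences: 96, 144, 192, 240, 288
Fourth differences: 48, 48, 48, 48

48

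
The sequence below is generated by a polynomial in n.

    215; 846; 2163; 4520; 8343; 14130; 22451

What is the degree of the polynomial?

4

First differences: 631, 1317, 2357, 3823, 5787, 8321
Second differences: 686, 1040, 1466, 1964, 2534
Third differences: 354, 426, 498, 570
Fourth differences: 72, 72, 72
The fourth differences are constant, so the polynomial has degree 4.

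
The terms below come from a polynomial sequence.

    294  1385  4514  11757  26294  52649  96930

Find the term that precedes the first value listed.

29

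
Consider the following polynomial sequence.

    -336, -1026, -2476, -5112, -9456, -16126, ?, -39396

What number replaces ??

Using the first 6 terms:
-690, -1450, -2636, -4344, -6670
-760, -1186, -1708, -2326
-426, -522, -618
-96, -96
Constant fourth difference = -96.
Extend forward: -618 − 96 = -714;  -2326 − 714 = -3040;  -6670 − 3040 = -9710;  -16126 − 9710 = -25836

-25836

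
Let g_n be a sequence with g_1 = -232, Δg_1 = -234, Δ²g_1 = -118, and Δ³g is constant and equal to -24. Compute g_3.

Build the table forward from the leading diagonal:
D3: -24  -24  -24
D2: -118  -142  -166
D1: -234  -352  -494
g: -232  -466  -818

-818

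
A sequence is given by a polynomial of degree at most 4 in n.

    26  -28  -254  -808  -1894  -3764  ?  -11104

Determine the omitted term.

Using the first 6 terms:
Δ: -54  -226  -554  -1086  -1870
Δ²: -172  -328  -532  -784
Δ³: -156  -204  -252
Δ⁴: -48  -48
Constant fourth difference = -48.
Extend forward: -252 − 48 = -300;  -784 − 300 = -1084;  -1870 − 1084 = -2954;  -3764 − 2954 = -6718

-6718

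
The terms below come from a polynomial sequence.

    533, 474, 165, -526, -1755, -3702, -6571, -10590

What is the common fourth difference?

-24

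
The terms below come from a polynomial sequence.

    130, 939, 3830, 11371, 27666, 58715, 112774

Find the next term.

809, 2891, 7541, 16295, 31049, 54059
2082, 4650, 8754, 14754, 23010
2568, 4104, 6000, 8256
1536, 1896, 2256
360, 360
Constant fifth difference = 360, so extend:
2256 + 360 = 2616;  8256 + 2616 = 10872;  23010 + 10872 = 33882;  54059 + 33882 = 87941;  112774 + 87941 = 200715

200715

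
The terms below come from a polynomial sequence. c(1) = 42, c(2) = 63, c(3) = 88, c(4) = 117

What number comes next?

Δ: 21  25  29
Δ²: 4  4
Constant second difference = 4, so extend:
29 + 4 = 33;  117 + 33 = 150

150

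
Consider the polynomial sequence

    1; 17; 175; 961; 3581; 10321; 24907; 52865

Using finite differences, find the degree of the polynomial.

First differences: 16, 158, 786, 2620, 6740, 14586, 27958
Second differences: 142, 628, 1834, 4120, 7846, 13372
Third differences: 486, 1206, 2286, 3726, 5526
Fourth differences: 720, 1080, 1440, 1800
Fifth differences: 360, 360, 360
The fifth differences are constant, so the polynomial has degree 5.

5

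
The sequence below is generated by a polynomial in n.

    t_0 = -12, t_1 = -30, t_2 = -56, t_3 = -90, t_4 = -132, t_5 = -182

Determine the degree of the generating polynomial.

2

D1: -18, -26, -34, -42, -50
D2: -8, -8, -8, -8
The second differences are constant, so the polynomial has degree 2.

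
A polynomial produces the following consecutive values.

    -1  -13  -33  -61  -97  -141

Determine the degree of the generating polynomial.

Δ: -12, -20, -28, -36, -44
Δ²: -8, -8, -8, -8
The second differences are constant, so the polynomial has degree 2.

2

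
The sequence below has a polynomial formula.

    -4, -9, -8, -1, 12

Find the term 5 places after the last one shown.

167

-5  1  7  13
6  6  6
Constant second difference = 6, so extend:
13 + 6 = 19;  12 + 19 = 31
19 + 6 = 25;  31 + 25 = 56
25 + 6 = 31;  56 + 31 = 87
31 + 6 = 37;  87 + 37 = 124
37 + 6 = 43;  124 + 43 = 167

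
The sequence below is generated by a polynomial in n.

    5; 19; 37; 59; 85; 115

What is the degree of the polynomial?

2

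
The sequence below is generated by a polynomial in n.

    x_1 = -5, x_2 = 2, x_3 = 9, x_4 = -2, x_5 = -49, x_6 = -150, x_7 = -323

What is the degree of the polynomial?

3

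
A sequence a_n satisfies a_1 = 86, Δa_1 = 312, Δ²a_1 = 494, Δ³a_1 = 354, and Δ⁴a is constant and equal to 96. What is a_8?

Build the table forward from the leading diagonal:
D4: 96, 96, 96, 96, 96, 96, 96, 96
D3: 354, 450, 546, 642, 738, 834, 930, 1026
D2: 494, 848, 1298, 1844, 2486, 3224, 4058, 4988
D1: 312, 806, 1654, 2952, 4796, 7282, 10506, 14564
a: 86, 398, 1204, 2858, 5810, 10606, 17888, 28394

28394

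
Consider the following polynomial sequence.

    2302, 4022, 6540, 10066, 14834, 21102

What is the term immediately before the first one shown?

1720  2518  3526  4768  6268
798  1008  1242  1500
210  234  258
24  24
The fourth differences are constant at 24.
Work back: 210 − 24 = 186;  798 − 186 = 612;  1720 − 612 = 1108;  2302 − 1108 = 1194

1194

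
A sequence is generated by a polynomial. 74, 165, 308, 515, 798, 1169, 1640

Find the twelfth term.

5915

91 , 143 , 207 , 283 , 371 , 471
52 , 64 , 76 , 88 , 100
12 , 12 , 12 , 12
Third differences constant at 12.
100 + 12 = 112;  471 + 112 = 583;  1640 + 583 = 2223
112 + 12 = 124;  583 + 124 = 707;  2223 + 707 = 2930
124 + 12 = 136;  707 + 136 = 843;  2930 + 843 = 3773
136 + 12 = 148;  843 + 148 = 991;  3773 + 991 = 4764
148 + 12 = 160;  991 + 160 = 1151;  4764 + 1151 = 5915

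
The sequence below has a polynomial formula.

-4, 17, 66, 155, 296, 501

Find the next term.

782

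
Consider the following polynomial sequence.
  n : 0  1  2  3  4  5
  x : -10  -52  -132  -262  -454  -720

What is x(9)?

-2764

D1: -42, -80, -130, -192, -266
D2: -38, -50, -62, -74
D3: -12, -12, -12
The third differences are constant (-12).
-74 − 12 = -86;  -266 − 86 = -352;  -720 − 352 = -1072
-86 − 12 = -98;  -352 − 98 = -450;  -1072 − 450 = -1522
-98 − 12 = -110;  -450 − 110 = -560;  -1522 − 560 = -2082
-110 − 12 = -122;  -560 − 122 = -682;  -2082 − 682 = -2764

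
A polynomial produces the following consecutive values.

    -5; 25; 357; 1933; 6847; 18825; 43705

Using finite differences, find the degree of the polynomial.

5

D1: 30, 332, 1576, 4914, 11978, 24880
D2: 302, 1244, 3338, 7064, 12902
D3: 942, 2094, 3726, 5838
D4: 1152, 1632, 2112
D5: 480, 480
The fifth differences are constant, so the polynomial has degree 5.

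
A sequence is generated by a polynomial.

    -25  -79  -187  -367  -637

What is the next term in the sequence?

D1: -54  -108  -180  -270
D2: -54  -72  -90
D3: -18  -18
The third differences are constant (-18).
-90 − 18 = -108;  -270 − 108 = -378;  -637 − 378 = -1015

-1015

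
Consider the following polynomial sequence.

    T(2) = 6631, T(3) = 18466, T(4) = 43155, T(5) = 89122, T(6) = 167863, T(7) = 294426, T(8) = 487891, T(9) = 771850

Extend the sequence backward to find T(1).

1818

First differences: 11835  24689  45967  78741  126563  193465  283959
Second differences: 12854  21278  32774  47822  66902  90494
Third differences: 8424  11496  15048  19080  23592
Fourth differences: 3072  3552  4032  4512
Fifth differences: 480  480  480
The fifth differences are constant at 480.
Work back: 3072 − 480 = 2592;  8424 − 2592 = 5832;  12854 − 5832 = 7022;  11835 − 7022 = 4813;  6631 − 4813 = 1818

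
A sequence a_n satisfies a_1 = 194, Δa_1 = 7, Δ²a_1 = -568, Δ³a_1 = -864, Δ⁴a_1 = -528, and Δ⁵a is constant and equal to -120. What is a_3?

-360

Build the table forward from the leading diagonal:
Δ⁵: -120  -120  -120
Δ⁴: -528  -648  -768
Δ³: -864  -1392  -2040
Δ²: -568  -1432  -2824
Δ: 7  -561  -1993
a: 194  201  -360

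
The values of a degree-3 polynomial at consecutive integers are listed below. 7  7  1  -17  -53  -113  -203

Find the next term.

-329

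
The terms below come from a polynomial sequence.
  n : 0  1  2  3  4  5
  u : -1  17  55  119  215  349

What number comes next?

First differences: 18 , 38 , 64 , 96 , 134
Second differences: 20 , 26 , 32 , 38
Third differences: 6 , 6 , 6
Third differences constant at 6.
38 + 6 = 44;  134 + 44 = 178;  349 + 178 = 527

527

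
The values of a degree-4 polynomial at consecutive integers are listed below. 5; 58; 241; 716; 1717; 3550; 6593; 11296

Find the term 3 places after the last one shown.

40945

First differences: 53  183  475  1001  1833  3043  4703
Second differences: 130  292  526  832  1210  1660
Third differences: 162  234  306  378  450
Fourth differences: 72  72  72  72
Fourth differences constant at 72.
450 + 72 = 522;  1660 + 522 = 2182;  4703 + 2182 = 6885;  11296 + 6885 = 18181
522 + 72 = 594;  2182 + 594 = 2776;  6885 + 2776 = 9661;  18181 + 9661 = 27842
594 + 72 = 666;  2776 + 666 = 3442;  9661 + 3442 = 13103;  27842 + 13103 = 40945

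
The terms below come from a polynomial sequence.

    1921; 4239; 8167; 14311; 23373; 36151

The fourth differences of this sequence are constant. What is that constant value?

D1: 2318, 3928, 6144, 9062, 12778
D2: 1610, 2216, 2918, 3716
D3: 606, 702, 798
D4: 96, 96

96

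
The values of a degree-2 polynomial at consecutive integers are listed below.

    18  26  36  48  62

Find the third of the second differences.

Δ: 8, 10, 12, 14
Δ²: 2, 2, 2

2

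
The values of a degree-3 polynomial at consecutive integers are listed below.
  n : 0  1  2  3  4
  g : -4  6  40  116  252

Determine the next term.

Δ: 10  34  76  136
Δ²: 24  42  60
Δ³: 18  18
The third differences are constant (18).
60 + 18 = 78;  136 + 78 = 214;  252 + 214 = 466

466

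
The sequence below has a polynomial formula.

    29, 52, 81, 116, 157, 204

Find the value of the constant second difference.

First differences: 23, 29, 35, 41, 47
Second differences: 6, 6, 6, 6

6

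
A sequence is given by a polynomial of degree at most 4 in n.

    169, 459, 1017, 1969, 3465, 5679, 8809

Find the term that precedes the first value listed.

290  558  952  1496  2214  3130
268  394  544  718  916
126  150  174  198
24  24  24
The fourth differences are constant at 24.
Work back: 126 − 24 = 102;  268 − 102 = 166;  290 − 166 = 124;  169 − 124 = 45

45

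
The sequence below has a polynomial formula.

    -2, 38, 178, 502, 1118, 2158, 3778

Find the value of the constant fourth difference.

D1: 40, 140, 324, 616, 1040, 1620
D2: 100, 184, 292, 424, 580
D3: 84, 108, 132, 156
D4: 24, 24, 24

24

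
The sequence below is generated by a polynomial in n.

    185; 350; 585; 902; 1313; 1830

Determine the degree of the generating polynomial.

3

165, 235, 317, 411, 517
70, 82, 94, 106
12, 12, 12
The third differences are constant, so the polynomial has degree 3.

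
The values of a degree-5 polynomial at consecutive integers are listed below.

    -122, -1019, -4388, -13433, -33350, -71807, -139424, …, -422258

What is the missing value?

Using the first 7 terms:
Δ: -897, -3369, -9045, -19917, -38457, -67617
Δ²: -2472, -5676, -10872, -18540, -29160
Δ³: -3204, -5196, -7668, -10620
Δ⁴: -1992, -2472, -2952
Δ⁵: -480, -480
Constant fifth difference = -480.
Extend forward: -2952 − 480 = -3432;  -10620 − 3432 = -14052;  -29160 − 14052 = -43212;  -67617 − 43212 = -110829;  -139424 − 110829 = -250253

-250253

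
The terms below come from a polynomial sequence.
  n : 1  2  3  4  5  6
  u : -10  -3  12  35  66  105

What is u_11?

Δ: 7, 15, 23, 31, 39
Δ²: 8, 8, 8, 8
Second differences constant at 8.
39 + 8 = 47;  105 + 47 = 152
47 + 8 = 55;  152 + 55 = 207
55 + 8 = 63;  207 + 63 = 270
63 + 8 = 71;  270 + 71 = 341
71 + 8 = 79;  341 + 79 = 420

420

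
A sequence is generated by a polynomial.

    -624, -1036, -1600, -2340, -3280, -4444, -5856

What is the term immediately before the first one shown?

D1: -412  -564  -740  -940  -1164  -1412
D2: -152  -176  -200  -224  -248
D3: -24  -24  -24  -24
The third differences are constant at -24.
Work back: -152 + 24 = -128;  -412 + 128 = -284;  -624 + 284 = -340

-340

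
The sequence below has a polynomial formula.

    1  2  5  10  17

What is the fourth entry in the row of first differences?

7

D1: 1, 3, 5, 7
D2: 2, 2, 2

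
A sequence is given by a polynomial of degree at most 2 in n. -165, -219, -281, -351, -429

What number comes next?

-515

First differences: -54, -62, -70, -78
Second differences: -8, -8, -8
The second differences are constant (-8).
-78 − 8 = -86;  -429 − 86 = -515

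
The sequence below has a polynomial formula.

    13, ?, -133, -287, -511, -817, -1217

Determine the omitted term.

Using the last 5 terms:
-154  -224  -306  -400
-70  -82  -94
-12  -12
Constant third difference = -12.
Extend backward: -70 + 12 = -58;  -154 + 58 = -96;  -133 + 96 = -37

-37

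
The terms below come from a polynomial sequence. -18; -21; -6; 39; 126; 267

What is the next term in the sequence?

474

Δ: -3, 15, 45, 87, 141
Δ²: 18, 30, 42, 54
Δ³: 12, 12, 12
Constant third difference = 12, so extend:
54 + 12 = 66;  141 + 66 = 207;  267 + 207 = 474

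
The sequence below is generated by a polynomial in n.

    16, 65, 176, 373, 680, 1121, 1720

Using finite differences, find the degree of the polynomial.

3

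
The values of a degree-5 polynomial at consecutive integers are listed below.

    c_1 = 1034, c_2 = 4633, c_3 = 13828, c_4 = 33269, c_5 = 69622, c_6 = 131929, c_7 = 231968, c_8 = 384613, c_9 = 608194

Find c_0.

37

Δ: 3599, 9195, 19441, 36353, 62307, 100039, 152645, 223581
Δ²: 5596, 10246, 16912, 25954, 37732, 52606, 70936
Δ³: 4650, 6666, 9042, 11778, 14874, 18330
Δ⁴: 2016, 2376, 2736, 3096, 3456
Δ⁵: 360, 360, 360, 360
The fifth differences are constant at 360.
Work back: 2016 − 360 = 1656;  4650 − 1656 = 2994;  5596 − 2994 = 2602;  3599 − 2602 = 997;  1034 − 997 = 37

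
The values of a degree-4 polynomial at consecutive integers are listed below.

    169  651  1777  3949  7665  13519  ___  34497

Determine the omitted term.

22201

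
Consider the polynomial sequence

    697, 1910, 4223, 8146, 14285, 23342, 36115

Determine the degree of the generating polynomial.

D1: 1213, 2313, 3923, 6139, 9057, 12773
D2: 1100, 1610, 2216, 2918, 3716
D3: 510, 606, 702, 798
D4: 96, 96, 96
The fourth differences are constant, so the polynomial has degree 4.

4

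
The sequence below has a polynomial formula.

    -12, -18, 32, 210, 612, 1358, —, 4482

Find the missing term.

Using the first 6 terms:
Δ: -6, 50, 178, 402, 746
Δ²: 56, 128, 224, 344
Δ³: 72, 96, 120
Δ⁴: 24, 24
Constant fourth difference = 24.
Extend forward: 120 + 24 = 144;  344 + 144 = 488;  746 + 488 = 1234;  1358 + 1234 = 2592

2592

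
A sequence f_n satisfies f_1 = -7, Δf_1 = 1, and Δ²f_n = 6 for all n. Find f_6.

58

Build the table forward from the leading diagonal:
Δ²: 6  6  6  6  6  6
Δ: 1  7  13  19  25  31
f: -7  -6  1  14  33  58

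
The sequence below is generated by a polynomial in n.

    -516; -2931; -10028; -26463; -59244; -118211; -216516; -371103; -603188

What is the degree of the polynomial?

D1: -2415, -7097, -16435, -32781, -58967, -98305, -154587, -232085
D2: -4682, -9338, -16346, -26186, -39338, -56282, -77498
D3: -4656, -7008, -9840, -13152, -16944, -21216
D4: -2352, -2832, -3312, -3792, -4272
D5: -480, -480, -480, -480
The fifth differences are constant, so the polynomial has degree 5.

5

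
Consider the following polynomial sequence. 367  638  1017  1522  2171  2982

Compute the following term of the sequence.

3973

First differences: 271  379  505  649  811
Second differences: 108  126  144  162
Third differences: 18  18  18
Third differences constant at 18.
162 + 18 = 180;  811 + 180 = 991;  2982 + 991 = 3973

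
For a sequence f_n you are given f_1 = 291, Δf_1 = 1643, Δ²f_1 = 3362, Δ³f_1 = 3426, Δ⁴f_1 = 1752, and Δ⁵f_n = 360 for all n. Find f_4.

Build the table forward from the leading diagonal:
D5: 360, 360, 360, 360
D4: 1752, 2112, 2472, 2832
D3: 3426, 5178, 7290, 9762
D2: 3362, 6788, 11966, 19256
D1: 1643, 5005, 11793, 23759
f: 291, 1934, 6939, 18732

18732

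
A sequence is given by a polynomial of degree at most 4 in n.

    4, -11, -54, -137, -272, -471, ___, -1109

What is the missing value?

Using the first 6 terms:
Δ: -15, -43, -83, -135, -199
Δ²: -28, -40, -52, -64
Δ³: -12, -12, -12
Constant third difference = -12.
Extend forward: -64 − 12 = -76;  -199 − 76 = -275;  -471 − 275 = -746

-746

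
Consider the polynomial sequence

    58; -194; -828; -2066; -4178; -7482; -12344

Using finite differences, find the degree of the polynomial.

D1: -252, -634, -1238, -2112, -3304, -4862
D2: -382, -604, -874, -1192, -1558
D3: -222, -270, -318, -366
D4: -48, -48, -48
The fourth differences are constant, so the polynomial has degree 4.

4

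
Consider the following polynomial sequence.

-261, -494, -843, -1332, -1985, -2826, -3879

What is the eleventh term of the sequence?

D1: -233  -349  -489  -653  -841  -1053
D2: -116  -140  -164  -188  -212
D3: -24  -24  -24  -24
The third differences are constant (-24).
-212 − 24 = -236;  -1053 − 236 = -1289;  -3879 − 1289 = -5168
-236 − 24 = -260;  -1289 − 260 = -1549;  -5168 − 1549 = -6717
-260 − 24 = -284;  -1549 − 284 = -1833;  -6717 − 1833 = -8550
-284 − 24 = -308;  -1833 − 308 = -2141;  -8550 − 2141 = -10691

-10691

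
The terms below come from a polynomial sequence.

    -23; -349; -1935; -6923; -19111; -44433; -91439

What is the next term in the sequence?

-171775

First differences: -326, -1586, -4988, -12188, -25322, -47006
Second differences: -1260, -3402, -7200, -13134, -21684
Third differences: -2142, -3798, -5934, -8550
Fourth differences: -1656, -2136, -2616
Fifth differences: -480, -480
Constant fifth difference = -480, so extend:
-2616 − 480 = -3096;  -8550 − 3096 = -11646;  -21684 − 11646 = -33330;  -47006 − 33330 = -80336;  -91439 − 80336 = -171775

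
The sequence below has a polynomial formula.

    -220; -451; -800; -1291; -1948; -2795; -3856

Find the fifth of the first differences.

-847

D1: -231, -349, -491, -657, -847, -1061
D2: -118, -142, -166, -190, -214
D3: -24, -24, -24, -24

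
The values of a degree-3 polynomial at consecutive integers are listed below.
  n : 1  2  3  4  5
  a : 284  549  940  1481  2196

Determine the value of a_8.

First differences: 265, 391, 541, 715
Second differences: 126, 150, 174
Third differences: 24, 24
Constant third difference = 24, so extend:
174 + 24 = 198;  715 + 198 = 913;  2196 + 913 = 3109
198 + 24 = 222;  913 + 222 = 1135;  3109 + 1135 = 4244
222 + 24 = 246;  1135 + 246 = 1381;  4244 + 1381 = 5625

5625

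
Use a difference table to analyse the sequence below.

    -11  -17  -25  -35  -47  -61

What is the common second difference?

D1: -6, -8, -10, -12, -14
D2: -2, -2, -2, -2

-2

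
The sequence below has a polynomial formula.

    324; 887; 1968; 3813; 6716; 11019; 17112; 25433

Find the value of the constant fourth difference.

48

D1: 563, 1081, 1845, 2903, 4303, 6093, 8321
D2: 518, 764, 1058, 1400, 1790, 2228
D3: 246, 294, 342, 390, 438
D4: 48, 48, 48, 48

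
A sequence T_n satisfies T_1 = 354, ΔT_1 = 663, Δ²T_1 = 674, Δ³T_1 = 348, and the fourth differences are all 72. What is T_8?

33849

Build the table forward from the leading diagonal:
D4: 72, 72, 72, 72, 72, 72, 72, 72
D3: 348, 420, 492, 564, 636, 708, 780, 852
D2: 674, 1022, 1442, 1934, 2498, 3134, 3842, 4622
D1: 663, 1337, 2359, 3801, 5735, 8233, 11367, 15209
T: 354, 1017, 2354, 4713, 8514, 14249, 22482, 33849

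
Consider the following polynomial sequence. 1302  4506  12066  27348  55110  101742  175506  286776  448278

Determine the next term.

3204 , 7560 , 15282 , 27762 , 46632 , 73764 , 111270 , 161502
4356 , 7722 , 12480 , 18870 , 27132 , 37506 , 50232
3366 , 4758 , 6390 , 8262 , 10374 , 12726
1392 , 1632 , 1872 , 2112 , 2352
240 , 240 , 240 , 240
Fifth differences constant at 240.
2352 + 240 = 2592;  12726 + 2592 = 15318;  50232 + 15318 = 65550;  161502 + 65550 = 227052;  448278 + 227052 = 675330

675330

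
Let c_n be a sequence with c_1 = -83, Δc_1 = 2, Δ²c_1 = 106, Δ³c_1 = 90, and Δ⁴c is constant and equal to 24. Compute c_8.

6147

Build the table forward from the leading diagonal:
D4: 24  24  24  24  24  24  24  24
D3: 90  114  138  162  186  210  234  258
D2: 106  196  310  448  610  796  1006  1240
D1: 2  108  304  614  1062  1672  2468  3474
c: -83  -81  27  331  945  2007  3679  6147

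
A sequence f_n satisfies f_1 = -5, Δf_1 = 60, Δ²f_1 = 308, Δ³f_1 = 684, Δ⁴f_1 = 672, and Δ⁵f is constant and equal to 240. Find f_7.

30175

Build the table forward from the leading diagonal:
Δ⁵: 240, 240, 240, 240, 240, 240, 240
Δ⁴: 672, 912, 1152, 1392, 1632, 1872, 2112
Δ³: 684, 1356, 2268, 3420, 4812, 6444, 8316
Δ²: 308, 992, 2348, 4616, 8036, 12848, 19292
Δ: 60, 368, 1360, 3708, 8324, 16360, 29208
f: -5, 55, 423, 1783, 5491, 13815, 30175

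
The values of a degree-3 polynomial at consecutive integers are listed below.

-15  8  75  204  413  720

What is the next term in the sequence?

1143

D1: 23  67  129  209  307
D2: 44  62  80  98
D3: 18  18  18
The third differences are constant (18).
98 + 18 = 116;  307 + 116 = 423;  720 + 423 = 1143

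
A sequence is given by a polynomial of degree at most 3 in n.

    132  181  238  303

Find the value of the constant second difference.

8

D1: 49, 57, 65
D2: 8, 8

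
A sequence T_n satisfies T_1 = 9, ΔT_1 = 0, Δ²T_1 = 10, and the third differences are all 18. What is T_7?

Build the table forward from the leading diagonal:
Δ³: 18, 18, 18, 18, 18, 18, 18
Δ²: 10, 28, 46, 64, 82, 100, 118
Δ: 0, 10, 38, 84, 148, 230, 330
T: 9, 9, 19, 57, 141, 289, 519

519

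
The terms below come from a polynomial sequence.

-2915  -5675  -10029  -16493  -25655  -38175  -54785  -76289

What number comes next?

-103563

Δ: -2760, -4354, -6464, -9162, -12520, -16610, -21504
Δ²: -1594, -2110, -2698, -3358, -4090, -4894
Δ³: -516, -588, -660, -732, -804
Δ⁴: -72, -72, -72, -72
The fourth differences are constant (-72).
-804 − 72 = -876;  -4894 − 876 = -5770;  -21504 − 5770 = -27274;  -76289 − 27274 = -103563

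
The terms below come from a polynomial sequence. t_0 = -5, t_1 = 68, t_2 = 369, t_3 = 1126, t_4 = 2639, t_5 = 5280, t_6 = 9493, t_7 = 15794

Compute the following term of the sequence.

73, 301, 757, 1513, 2641, 4213, 6301
228, 456, 756, 1128, 1572, 2088
228, 300, 372, 444, 516
72, 72, 72, 72
The fourth differences are constant (72).
516 + 72 = 588;  2088 + 588 = 2676;  6301 + 2676 = 8977;  15794 + 8977 = 24771

24771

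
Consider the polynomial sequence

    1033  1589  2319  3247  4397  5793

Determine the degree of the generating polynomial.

3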